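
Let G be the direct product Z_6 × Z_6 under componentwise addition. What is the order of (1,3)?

The order of (1,3) in Z_6 × Z_6 is lcm(ord(1) in Z_6, ord(3) in Z_6).
ord(1) = 6 and ord(3) = 2, so |⟨(1,3)⟩| = lcm(6, 2) = 6.

6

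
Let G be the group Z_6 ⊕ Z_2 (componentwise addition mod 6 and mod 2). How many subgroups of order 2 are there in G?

|G| = 12 and 2 | 12, so subgroups of order 2 are possible by Lagrange.
The subgroups of order 2 are: {(0,0), (0,1)}; {(0,0), (3,0)}; {(0,0), (3,1)}.
So G has 3 subgroups of order 2.

3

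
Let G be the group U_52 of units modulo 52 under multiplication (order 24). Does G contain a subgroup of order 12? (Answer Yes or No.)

Yes

12 | 24. A subgroup of order 12 is {1, 7, 9, 11, 15, 17, 19, 25, 29, 31, 47, 49}.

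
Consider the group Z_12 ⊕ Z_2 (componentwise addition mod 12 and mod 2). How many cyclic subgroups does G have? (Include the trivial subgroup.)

12

Group the elements of G by the cyclic subgroup they generate; each cyclic subgroup of order d accounts for φ(d) elements.
Cyclic subgroups by order — order 1: 1; order 2: 3; order 3: 1; order 4: 2; order 6: 3; order 12: 2.
Total: 12.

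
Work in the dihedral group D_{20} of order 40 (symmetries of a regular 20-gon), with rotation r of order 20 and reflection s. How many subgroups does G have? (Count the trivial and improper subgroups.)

|G| = 40, so by Lagrange every subgroup order divides 40. Divisors: 1, 2, 4, 5, 8, 10, 20, 40.
Subgroups by order — order 1: 1; order 2: 21; order 4: 11; order 5: 1; order 8: 5; order 10: 5; order 20: 3; order 40: 1.
Total: 1 + 21 + 11 + 1 + 5 + 5 + 3 + 1 = 48.

48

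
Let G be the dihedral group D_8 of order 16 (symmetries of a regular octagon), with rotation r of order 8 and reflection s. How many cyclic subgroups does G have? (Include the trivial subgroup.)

Each element a generates a cyclic subgroup ⟨a⟩; distinct elements may generate the same one (a cyclic group of order d has φ(d) generators).
Cyclic subgroups by order — order 1: 1; order 2: 9; order 4: 1; order 8: 1.
Total: 12.

12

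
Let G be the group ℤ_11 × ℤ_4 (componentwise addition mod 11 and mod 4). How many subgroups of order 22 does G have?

|G| = 44 and 22 | 44, so subgroups of order 22 are possible by Lagrange.
The subgroups of order 22 are: {(0,0), (0,2), (1,0), (1,2), (2,0), (2,2), (3,0), (3,2), (4,0), (4,2), (5,0), (5,2), (6,0), (6,2), (7,0), (7,2), (8,0), (8,2), (9,0), (9,2), (10,0), (10,2)}.
So G has 1 subgroup of order 22.

1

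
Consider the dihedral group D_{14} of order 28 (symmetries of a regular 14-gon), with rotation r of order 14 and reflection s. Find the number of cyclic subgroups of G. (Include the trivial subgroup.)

A cyclic subgroup of order d is generated by each of its φ(d) elements of order d, so the cyclic subgroups of order d number (#elements of order d)/φ(d).
Cyclic subgroups by order — order 1: 1; order 2: 15; order 7: 1; order 14: 1.
Total: 18.

18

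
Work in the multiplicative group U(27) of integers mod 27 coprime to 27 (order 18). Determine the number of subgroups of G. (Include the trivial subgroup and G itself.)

|G| = 18, so by Lagrange every subgroup order divides 18. Divisors: 1, 2, 3, 6, 9, 18.
Subgroups by order — order 1: 1; order 2: 1; order 3: 1; order 6: 1; order 9: 1; order 18: 1.
Total: 1 + 1 + 1 + 1 + 1 + 1 = 6.

6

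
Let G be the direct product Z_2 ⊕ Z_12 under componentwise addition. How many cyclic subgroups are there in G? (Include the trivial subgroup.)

Each element a generates a cyclic subgroup ⟨a⟩; distinct elements may generate the same one (a cyclic group of order d has φ(d) generators).
Cyclic subgroups by order — order 1: 1; order 2: 3; order 3: 1; order 4: 2; order 6: 3; order 12: 2.
Total: 12.

12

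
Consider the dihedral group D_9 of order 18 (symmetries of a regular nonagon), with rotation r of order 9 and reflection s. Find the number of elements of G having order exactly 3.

2

The elements of order 3 are: r^3, r^6.
That's 2.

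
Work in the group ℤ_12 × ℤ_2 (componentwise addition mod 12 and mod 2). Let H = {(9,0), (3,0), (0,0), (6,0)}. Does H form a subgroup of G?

Yes

|H| = 4 divides |G| = 24, consistent with Lagrange.
H contains the identity, every element's inverse is in H, and H is closed under +: it is a subgroup.
In fact H = ⟨(9,0)⟩.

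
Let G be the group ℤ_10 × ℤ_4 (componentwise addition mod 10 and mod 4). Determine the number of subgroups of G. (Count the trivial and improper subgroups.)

16

|G| = 40, so by Lagrange every subgroup order divides 40. Divisors: 1, 2, 4, 5, 8, 10, 20, 40.
Subgroups by order — order 1: 1; order 2: 3; order 4: 3; order 5: 1; order 8: 1; order 10: 3; order 20: 3; order 40: 1.
Total: 1 + 3 + 3 + 1 + 1 + 3 + 3 + 1 = 16.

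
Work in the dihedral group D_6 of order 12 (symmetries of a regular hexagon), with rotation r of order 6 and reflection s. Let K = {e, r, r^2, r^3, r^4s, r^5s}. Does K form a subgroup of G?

r ∈ K but its inverse r^5 ∉ K, so K is not a subgroup.

No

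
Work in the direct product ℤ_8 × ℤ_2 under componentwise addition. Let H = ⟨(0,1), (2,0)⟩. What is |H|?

8

|⟨(0,1)⟩| = 2 and |⟨(2,0)⟩| = 4, so |H| is a multiple of lcm(2, 4) = 4 and divides |G| = 16.
Closing under the operation: H = {(0,0), (0,1), (2,0), (2,1), (4,0), (4,1), (6,0), (6,1)}, so |H| = 8.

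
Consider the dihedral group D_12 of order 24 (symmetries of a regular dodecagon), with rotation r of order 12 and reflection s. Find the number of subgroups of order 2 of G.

13

|G| = 24 and 2 | 24, so subgroups of order 2 are possible by Lagrange.
The subgroups of order 2 are: {e, r^10s}; {e, r^11s}; {e, r^2s}; {e, r^3s}; … (13 in all).
So G has 13 subgroups of order 2.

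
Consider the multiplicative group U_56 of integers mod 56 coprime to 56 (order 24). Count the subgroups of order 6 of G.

7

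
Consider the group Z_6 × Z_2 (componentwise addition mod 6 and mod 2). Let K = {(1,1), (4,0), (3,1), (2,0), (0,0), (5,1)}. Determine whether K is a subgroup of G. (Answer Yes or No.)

|K| = 6 divides |G| = 12, consistent with Lagrange.
K contains the identity, every element's inverse is in K, and K is closed under +: it is a subgroup.
In fact K = ⟨(1,1)⟩.

Yes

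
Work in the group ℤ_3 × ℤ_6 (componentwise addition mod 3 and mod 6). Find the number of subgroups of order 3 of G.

|G| = 18 and 3 | 18, so subgroups of order 3 are possible by Lagrange.
The subgroups of order 3 are: {(0,0), (0,2), (0,4)}; {(0,0), (1,0), (2,0)}; {(0,0), (1,2), (2,4)}; {(0,0), (1,4), (2,2)}.
So G has 4 subgroups of order 3.

4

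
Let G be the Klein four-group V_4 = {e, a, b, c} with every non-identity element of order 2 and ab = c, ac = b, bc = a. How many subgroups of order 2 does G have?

|G| = 4 and 2 | 4, so subgroups of order 2 are possible by Lagrange.
The subgroups of order 2 are: {e, a}; {e, b}; {e, c}.
So G has 3 subgroups of order 2.

3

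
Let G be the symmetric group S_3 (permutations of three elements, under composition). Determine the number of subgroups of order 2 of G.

3

|G| = 6 and 2 | 6, so subgroups of order 2 are possible by Lagrange.
The subgroups of order 2 are: {e, (1 2)}; {e, (1 3)}; {e, (2 3)}.
So G has 3 subgroups of order 2.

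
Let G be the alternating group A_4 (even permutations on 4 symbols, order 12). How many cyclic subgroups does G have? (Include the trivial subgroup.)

Group the elements of G by the cyclic subgroup they generate; each cyclic subgroup of order d accounts for φ(d) elements.
Cyclic subgroups by order — order 1: 1; order 2: 3; order 3: 4.
Total: 8.

8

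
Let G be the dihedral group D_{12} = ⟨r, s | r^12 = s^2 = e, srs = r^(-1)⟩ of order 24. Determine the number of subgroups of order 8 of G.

|G| = 24 and 8 | 24, so subgroups of order 8 are possible by Lagrange.
The subgroups of order 8 are: {e, r^3, r^6, r^9, rs, r^4s, r^7s, r^10s}; {e, r^3, r^6, r^9, r^2s, r^5s, r^8s, r^11s}; {e, r^3, r^6, r^9, s, r^3s, r^6s, r^9s}.
So G has 3 subgroups of order 8.

3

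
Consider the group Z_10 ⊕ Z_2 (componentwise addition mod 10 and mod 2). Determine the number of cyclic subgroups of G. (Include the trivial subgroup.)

8

A cyclic subgroup of order d is generated by each of its φ(d) elements of order d, so the cyclic subgroups of order d number (#elements of order d)/φ(d).
Cyclic subgroups by order — order 1: 1; order 2: 3; order 5: 1; order 10: 3.
Total: 8.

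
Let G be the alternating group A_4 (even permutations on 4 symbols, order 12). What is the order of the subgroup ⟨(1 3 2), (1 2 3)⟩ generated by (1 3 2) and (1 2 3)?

3

|⟨(1 3 2)⟩| = 3 and |⟨(1 2 3)⟩| = 3, so |H| is a multiple of lcm(3, 3) = 3 and divides |G| = 12.
Closing under the operation: H = {e, (1 2 3), (1 3 2)}, so |H| = 3.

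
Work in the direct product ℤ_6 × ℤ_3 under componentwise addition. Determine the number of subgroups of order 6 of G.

|G| = 18 and 6 | 18, so subgroups of order 6 are possible by Lagrange.
The subgroups of order 6 are: {(0,0), (0,1), (0,2), (3,0), (3,1), (3,2)}; {(0,0), (1,0), (2,0), (3,0), (4,0), (5,0)}; {(0,0), (1,1), (2,2), (3,0), (4,1), (5,2)}; {(0,0), (1,2), (2,1), (3,0), (4,2), (5,1)}.
So G has 4 subgroups of order 6.

4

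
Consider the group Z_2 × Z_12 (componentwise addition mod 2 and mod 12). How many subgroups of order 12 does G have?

|G| = 24 and 12 | 24, so subgroups of order 12 are possible by Lagrange.
The subgroups of order 12 are: {(0,0), (0,1), (0,2), (0,3), (0,4), (0,5), (0,6), (0,7), (0,8), (0,9), (0,10), (0,11)}; {(0,0), (0,2), (0,4), (0,6), (0,8), (0,10), (1,0), (1,2), (1,4), (1,6), (1,8), (1,10)}; {(0,0), (0,2), (0,4), (0,6), (0,8), (0,10), (1,1), (1,3), (1,5), (1,7), (1,9), (1,11)}.
So G has 3 subgroups of order 12.

3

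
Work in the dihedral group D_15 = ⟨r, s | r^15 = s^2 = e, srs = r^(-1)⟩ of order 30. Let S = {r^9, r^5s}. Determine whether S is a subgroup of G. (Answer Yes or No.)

The identity e ∉ S, so S is not a subgroup.

No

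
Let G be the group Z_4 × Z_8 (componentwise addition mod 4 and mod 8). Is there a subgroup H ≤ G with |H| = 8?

Yes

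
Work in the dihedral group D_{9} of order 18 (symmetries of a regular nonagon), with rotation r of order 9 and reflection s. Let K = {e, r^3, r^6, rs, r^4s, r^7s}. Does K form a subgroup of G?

|K| = 6 divides |G| = 18, consistent with Lagrange.
K contains the identity, every element's inverse is in K, and K is closed under ·: it is a subgroup.

Yes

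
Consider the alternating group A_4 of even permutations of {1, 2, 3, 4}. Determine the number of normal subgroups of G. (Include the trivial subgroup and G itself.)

G has 10 subgroups. Checking conjugation-invariance by order — order 1: 1/1 normal; order 2: 0/3 normal; order 3: 0/4 normal; order 4: 1/1 normal; order 12: 1/1 normal.
Total normal subgroups: 3.

3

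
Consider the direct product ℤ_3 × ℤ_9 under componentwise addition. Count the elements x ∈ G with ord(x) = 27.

0

An element (a,b) has order lcm(ord(a), ord(b)); count pairs with lcm equal to 27.
Enumerating gives 0 such elements.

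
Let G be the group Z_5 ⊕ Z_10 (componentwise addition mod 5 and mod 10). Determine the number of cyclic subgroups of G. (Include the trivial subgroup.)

A cyclic subgroup of order d is generated by each of its φ(d) elements of order d, so the cyclic subgroups of order d number (#elements of order d)/φ(d).
Cyclic subgroups by order — order 1: 1; order 2: 1; order 5: 6; order 10: 6.
Total: 14.

14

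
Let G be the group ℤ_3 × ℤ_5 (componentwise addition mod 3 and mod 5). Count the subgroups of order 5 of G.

1

|G| = 15 and 5 | 15, so subgroups of order 5 are possible by Lagrange.
The subgroups of order 5 are: {(0,0), (0,1), (0,2), (0,3), (0,4)}.
So G has 1 subgroup of order 5.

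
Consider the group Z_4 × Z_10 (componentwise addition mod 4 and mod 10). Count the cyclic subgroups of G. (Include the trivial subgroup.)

Group the elements of G by the cyclic subgroup they generate; each cyclic subgroup of order d accounts for φ(d) elements.
Cyclic subgroups by order — order 1: 1; order 2: 3; order 4: 2; order 5: 1; order 10: 3; order 20: 2.
Total: 12.

12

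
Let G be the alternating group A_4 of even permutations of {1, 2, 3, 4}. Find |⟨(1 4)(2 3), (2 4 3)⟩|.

12

|⟨(1 4)(2 3)⟩| = 2 and |⟨(2 4 3)⟩| = 3, so |H| is a multiple of lcm(2, 3) = 6 and divides |G| = 12.
Closing {(1 4)(2 3), (2 4 3)} under the group operation gives all of G, so |H| = 12.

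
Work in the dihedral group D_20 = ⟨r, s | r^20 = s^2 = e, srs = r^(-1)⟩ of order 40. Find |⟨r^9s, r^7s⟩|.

|⟨r^9s⟩| = 2 and |⟨r^7s⟩| = 2, so |H| is a multiple of lcm(2, 2) = 2 and divides |G| = 40.
Closing under the operation: H = {e, r^2, r^4, r^6, r^8, r^10, r^12, r^14, r^16, r^18, rs, r^3s, r^5s, r^7s, r^9s, r^11s, r^13s, r^15s, r^17s, r^19s}, so |H| = 20.

20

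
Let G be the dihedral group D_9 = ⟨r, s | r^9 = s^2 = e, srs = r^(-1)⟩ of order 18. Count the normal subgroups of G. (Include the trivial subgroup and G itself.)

4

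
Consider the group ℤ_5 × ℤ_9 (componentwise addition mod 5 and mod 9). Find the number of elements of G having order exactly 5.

4

An element (a,b) has order lcm(ord(a), ord(b)); count pairs with lcm equal to 5.
Enumerating gives 4 such elements.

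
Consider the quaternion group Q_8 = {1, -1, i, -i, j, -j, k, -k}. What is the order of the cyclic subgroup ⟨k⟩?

4

Computing powers of k: the smallest k with (k)^k = e is k = 4.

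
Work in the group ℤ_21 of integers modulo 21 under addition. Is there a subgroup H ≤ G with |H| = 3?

Yes

3 | 21. A subgroup of order 3 is {0, 7, 14}.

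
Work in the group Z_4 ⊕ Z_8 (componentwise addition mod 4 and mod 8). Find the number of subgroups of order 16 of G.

|G| = 32 and 16 | 32, so subgroups of order 16 are possible by Lagrange.
The subgroups of order 16 are: {(0,0), (0,1), (0,2), (0,3), (0,4), (0,5), (0,6), (0,7), (2,0), (2,1), (2,2), (2,3), (2,4), (2,5), (2,6), (2,7)}; {(0,0), (0,2), (0,4), (0,6), (1,0), (1,2), (1,4), (1,6), (2,0), (2,2), (2,4), (2,6), (3,0), (3,2), (3,4), (3,6)}; {(0,0), (0,2), (0,4), (0,6), (1,1), (1,3), (1,5), (1,7), (2,0), (2,2), (2,4), (2,6), (3,1), (3,3), (3,5), (3,7)}.
So G has 3 subgroups of order 16.

3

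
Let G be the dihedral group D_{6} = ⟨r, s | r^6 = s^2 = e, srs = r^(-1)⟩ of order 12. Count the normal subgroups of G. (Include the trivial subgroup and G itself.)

G has 16 subgroups. Checking conjugation-invariance by order — order 1: 1/1 normal; order 2: 1/7 normal; order 3: 1/1 normal; order 4: 0/3 normal; order 6: 3/3 normal; order 12: 1/1 normal.
Total normal subgroups: 7.

7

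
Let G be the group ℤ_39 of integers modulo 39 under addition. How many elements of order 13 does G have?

12

In a cyclic group of order 39, the number of elements of order d (for d | 39) is φ(d).
φ(13) = 12.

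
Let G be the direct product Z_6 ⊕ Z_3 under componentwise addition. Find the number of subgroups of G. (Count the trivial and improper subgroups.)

12

|G| = 18, so by Lagrange every subgroup order divides 18. Divisors: 1, 2, 3, 6, 9, 18.
Subgroups by order — order 1: 1; order 2: 1; order 3: 4; order 6: 4; order 9: 1; order 18: 1.
Total: 1 + 1 + 4 + 4 + 1 + 1 = 12.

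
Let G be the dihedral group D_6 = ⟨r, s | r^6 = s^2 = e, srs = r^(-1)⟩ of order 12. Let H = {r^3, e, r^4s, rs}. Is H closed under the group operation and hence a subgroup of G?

Yes

|H| = 4 divides |G| = 12, consistent with Lagrange.
H contains the identity, every element's inverse is in H, and H is closed under ·: it is a subgroup.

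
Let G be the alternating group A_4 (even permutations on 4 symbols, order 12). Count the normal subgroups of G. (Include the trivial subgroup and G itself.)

G has 10 subgroups. Checking conjugation-invariance by order — order 1: 1/1 normal; order 2: 0/3 normal; order 3: 0/4 normal; order 4: 1/1 normal; order 12: 1/1 normal.
Total normal subgroups: 3.

3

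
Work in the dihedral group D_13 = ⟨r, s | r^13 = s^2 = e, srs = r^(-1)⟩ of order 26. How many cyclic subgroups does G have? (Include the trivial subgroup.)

15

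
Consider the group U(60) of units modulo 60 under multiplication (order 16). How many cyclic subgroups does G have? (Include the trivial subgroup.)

12

Each element a generates a cyclic subgroup ⟨a⟩; distinct elements may generate the same one (a cyclic group of order d has φ(d) generators).
Cyclic subgroups by order — order 1: 1; order 2: 7; order 4: 4.
Total: 12.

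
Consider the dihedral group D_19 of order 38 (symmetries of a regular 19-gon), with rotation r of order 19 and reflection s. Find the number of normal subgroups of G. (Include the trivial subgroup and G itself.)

G has 22 subgroups. Checking conjugation-invariance by order — order 1: 1/1 normal; order 2: 0/19 normal; order 19: 1/1 normal; order 38: 1/1 normal.
Total normal subgroups: 3.

3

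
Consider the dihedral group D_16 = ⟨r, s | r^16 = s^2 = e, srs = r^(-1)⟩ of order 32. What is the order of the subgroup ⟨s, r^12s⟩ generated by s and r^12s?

|⟨s⟩| = 2 and |⟨r^12s⟩| = 2, so |H| is a multiple of lcm(2, 2) = 2 and divides |G| = 32.
Closing under the operation: H = {e, r^4, r^8, r^12, s, r^4s, r^8s, r^12s}, so |H| = 8.

8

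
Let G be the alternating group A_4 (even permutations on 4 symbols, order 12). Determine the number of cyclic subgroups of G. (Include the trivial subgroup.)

A cyclic subgroup of order d is generated by each of its φ(d) elements of order d, so the cyclic subgroups of order d number (#elements of order d)/φ(d).
Cyclic subgroups by order — order 1: 1; order 2: 3; order 3: 4.
Total: 8.

8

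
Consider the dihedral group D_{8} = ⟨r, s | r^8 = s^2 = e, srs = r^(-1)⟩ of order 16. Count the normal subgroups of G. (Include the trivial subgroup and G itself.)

7

G has 19 subgroups. Checking conjugation-invariance by order — order 1: 1/1 normal; order 2: 1/9 normal; order 4: 1/5 normal; order 8: 3/3 normal; order 16: 1/1 normal.
Total normal subgroups: 7.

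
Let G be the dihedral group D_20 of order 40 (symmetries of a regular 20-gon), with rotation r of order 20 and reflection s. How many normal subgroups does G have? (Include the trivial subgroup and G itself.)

9

G has 48 subgroups. Checking conjugation-invariance by order — order 1: 1/1 normal; order 2: 1/21 normal; order 4: 1/11 normal; order 5: 1/1 normal; order 8: 0/5 normal; order 10: 1/5 normal; order 20: 3/3 normal; order 40: 1/1 normal.
Total normal subgroups: 9.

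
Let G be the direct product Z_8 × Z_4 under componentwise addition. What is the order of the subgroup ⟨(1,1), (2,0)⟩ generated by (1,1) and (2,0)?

16

|⟨(1,1)⟩| = 8 and |⟨(2,0)⟩| = 4, so |H| is a multiple of lcm(8, 4) = 8 and divides |G| = 32.
Closing under the operation: H = {(0,0), (0,2), (1,1), (1,3), (2,0), (2,2), (3,1), (3,3), (4,0), (4,2), (5,1), (5,3), (6,0), (6,2), (7,1), (7,3)}, so |H| = 16.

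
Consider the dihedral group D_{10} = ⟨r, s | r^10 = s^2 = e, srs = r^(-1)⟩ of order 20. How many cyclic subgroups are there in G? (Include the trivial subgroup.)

Each element a generates a cyclic subgroup ⟨a⟩; distinct elements may generate the same one (a cyclic group of order d has φ(d) generators).
Cyclic subgroups by order — order 1: 1; order 2: 11; order 5: 1; order 10: 1.
Total: 14.

14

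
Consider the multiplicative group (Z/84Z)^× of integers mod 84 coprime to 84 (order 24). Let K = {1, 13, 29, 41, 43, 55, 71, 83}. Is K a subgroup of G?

Yes

|K| = 8 divides |G| = 24, consistent with Lagrange.
K contains the identity, every element's inverse is in K, and K is closed under ·: it is a subgroup.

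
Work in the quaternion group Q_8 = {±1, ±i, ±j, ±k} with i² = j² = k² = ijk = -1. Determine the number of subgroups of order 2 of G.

1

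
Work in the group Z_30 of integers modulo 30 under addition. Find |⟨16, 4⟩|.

|⟨16⟩| = 15 and |⟨4⟩| = 15, so |H| is a multiple of lcm(15, 15) = 15 and divides |G| = 30.
Closing under the operation: H = {0, 2, 4, 6, 8, 10, 12, 14, 16, 18, 20, 22, 24, 26, 28}, so |H| = 15.

15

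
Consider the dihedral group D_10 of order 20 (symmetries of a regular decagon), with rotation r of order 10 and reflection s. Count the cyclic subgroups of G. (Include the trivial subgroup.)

Group the elements of G by the cyclic subgroup they generate; each cyclic subgroup of order d accounts for φ(d) elements.
Cyclic subgroups by order — order 1: 1; order 2: 11; order 5: 1; order 10: 1.
Total: 14.

14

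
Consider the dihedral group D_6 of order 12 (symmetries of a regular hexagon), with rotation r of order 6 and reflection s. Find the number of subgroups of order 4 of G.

|G| = 12 and 4 | 12, so subgroups of order 4 are possible by Lagrange.
The subgroups of order 4 are: {e, r^3, r^2s, r^5s}; {e, r^3, s, r^3s}; {e, r^3, rs, r^4s}.
So G has 3 subgroups of order 4.

3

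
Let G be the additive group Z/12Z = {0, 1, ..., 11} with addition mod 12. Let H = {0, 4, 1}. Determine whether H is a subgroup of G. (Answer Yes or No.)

No

1 ∈ H but its inverse 11 ∉ H, so H is not a subgroup.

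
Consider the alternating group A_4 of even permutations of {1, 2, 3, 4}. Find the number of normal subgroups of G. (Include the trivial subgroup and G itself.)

3

G has 10 subgroups. Checking conjugation-invariance by order — order 1: 1/1 normal; order 2: 0/3 normal; order 3: 0/4 normal; order 4: 1/1 normal; order 12: 1/1 normal.
Total normal subgroups: 3.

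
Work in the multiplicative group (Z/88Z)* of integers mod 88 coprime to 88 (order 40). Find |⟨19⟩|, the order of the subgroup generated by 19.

Compute successive powers of 19 mod 88: 19, 9, 83, 81, 43, 25, 35, 49, …; 19^10 ≡ 1 (mod 88).
So |⟨19⟩| = 10.

10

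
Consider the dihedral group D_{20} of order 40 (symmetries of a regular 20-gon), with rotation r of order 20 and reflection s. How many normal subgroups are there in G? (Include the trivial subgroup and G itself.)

9

G has 48 subgroups. Checking conjugation-invariance by order — order 1: 1/1 normal; order 2: 1/21 normal; order 4: 1/11 normal; order 5: 1/1 normal; order 8: 0/5 normal; order 10: 1/5 normal; order 20: 3/3 normal; order 40: 1/1 normal.
Total normal subgroups: 9.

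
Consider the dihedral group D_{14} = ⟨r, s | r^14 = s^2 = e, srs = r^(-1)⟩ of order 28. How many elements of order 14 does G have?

6

The elements of order 14 are: r, r^3, r^5, r^9, r^11, r^13.
That's 6.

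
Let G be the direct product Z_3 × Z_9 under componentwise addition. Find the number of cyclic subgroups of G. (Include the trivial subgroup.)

Each element a generates a cyclic subgroup ⟨a⟩; distinct elements may generate the same one (a cyclic group of order d has φ(d) generators).
Cyclic subgroups by order — order 1: 1; order 3: 4; order 9: 3.
Total: 8.

8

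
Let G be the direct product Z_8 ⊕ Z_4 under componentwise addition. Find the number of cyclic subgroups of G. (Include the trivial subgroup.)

Group the elements of G by the cyclic subgroup they generate; each cyclic subgroup of order d accounts for φ(d) elements.
Cyclic subgroups by order — order 1: 1; order 2: 3; order 4: 6; order 8: 4.
Total: 14.

14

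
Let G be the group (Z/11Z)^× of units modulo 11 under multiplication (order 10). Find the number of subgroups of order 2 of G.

1

|G| = 10 and 2 | 10, so subgroups of order 2 are possible by Lagrange.
The subgroups of order 2 are: {1, 10}.
So G has 1 subgroup of order 2.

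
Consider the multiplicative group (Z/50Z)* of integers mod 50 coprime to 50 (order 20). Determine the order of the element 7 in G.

4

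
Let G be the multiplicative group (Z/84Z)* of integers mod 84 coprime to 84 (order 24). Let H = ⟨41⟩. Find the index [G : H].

12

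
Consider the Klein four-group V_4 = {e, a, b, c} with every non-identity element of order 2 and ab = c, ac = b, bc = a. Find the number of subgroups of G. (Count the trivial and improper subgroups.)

5

|G| = 4, so by Lagrange every subgroup order divides 4. Divisors: 1, 2, 4.
Subgroups by order — order 1: 1; order 2: 3; order 4: 1.
Total: 1 + 3 + 1 = 5.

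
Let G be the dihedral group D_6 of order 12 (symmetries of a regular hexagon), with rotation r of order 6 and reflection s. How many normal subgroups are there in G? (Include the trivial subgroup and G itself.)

G has 16 subgroups. Checking conjugation-invariance by order — order 1: 1/1 normal; order 2: 1/7 normal; order 3: 1/1 normal; order 4: 0/3 normal; order 6: 3/3 normal; order 12: 1/1 normal.
Total normal subgroups: 7.

7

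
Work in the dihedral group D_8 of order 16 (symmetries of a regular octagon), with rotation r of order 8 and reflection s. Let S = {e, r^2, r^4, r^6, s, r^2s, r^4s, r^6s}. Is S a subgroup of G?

Yes

|S| = 8 divides |G| = 16, consistent with Lagrange.
S contains the identity, every element's inverse is in S, and S is closed under ·: it is a subgroup.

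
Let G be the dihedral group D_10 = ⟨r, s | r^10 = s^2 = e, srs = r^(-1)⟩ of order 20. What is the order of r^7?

Computing powers of r^7: the smallest k with (r^7)^k = e is k = 10.

10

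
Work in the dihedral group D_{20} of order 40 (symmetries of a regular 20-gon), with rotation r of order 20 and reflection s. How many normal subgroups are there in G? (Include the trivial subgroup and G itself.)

G has 48 subgroups. Checking conjugation-invariance by order — order 1: 1/1 normal; order 2: 1/21 normal; order 4: 1/11 normal; order 5: 1/1 normal; order 8: 0/5 normal; order 10: 1/5 normal; order 20: 3/3 normal; order 40: 1/1 normal.
Total normal subgroups: 9.

9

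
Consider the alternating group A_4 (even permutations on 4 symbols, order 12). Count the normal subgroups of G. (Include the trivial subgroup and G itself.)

3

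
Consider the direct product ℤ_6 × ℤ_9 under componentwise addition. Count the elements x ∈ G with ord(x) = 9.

18

An element (a,b) has order lcm(ord(a), ord(b)); count pairs with lcm equal to 9.
Enumerating gives 18 such elements.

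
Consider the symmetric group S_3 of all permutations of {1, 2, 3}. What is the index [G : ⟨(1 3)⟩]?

3

|⟨(1 3)⟩| = 2 and |G| = 6.
By Lagrange, [G : H] = |G|/|H| = 6/2 = 3.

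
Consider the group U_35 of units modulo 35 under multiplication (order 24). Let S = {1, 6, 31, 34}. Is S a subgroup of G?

No

31 ∈ S but its inverse 26 ∉ S, so S is not a subgroup.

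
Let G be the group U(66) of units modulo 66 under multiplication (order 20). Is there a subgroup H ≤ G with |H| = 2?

Yes

2 | 20. A subgroup of order 2 is {1, 23}.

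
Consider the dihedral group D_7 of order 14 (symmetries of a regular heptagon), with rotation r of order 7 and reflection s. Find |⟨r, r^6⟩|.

|⟨r⟩| = 7 and |⟨r^6⟩| = 7, so |H| is a multiple of lcm(7, 7) = 7 and divides |G| = 14.
Closing under the operation: H = {e, r, r^2, r^3, r^4, r^5, r^6}, so |H| = 7.

7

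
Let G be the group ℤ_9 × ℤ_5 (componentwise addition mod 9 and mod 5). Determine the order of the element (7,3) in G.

The order of (7,3) in Z_9 × Z_5 is lcm(ord(7) in Z_9, ord(3) in Z_5).
ord(7) = 9 and ord(3) = 5, so |⟨(7,3)⟩| = lcm(9, 5) = 45.

45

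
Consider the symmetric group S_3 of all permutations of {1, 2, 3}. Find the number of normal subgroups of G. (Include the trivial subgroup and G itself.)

G has 6 subgroups. Checking conjugation-invariance by order — order 1: 1/1 normal; order 2: 0/3 normal; order 3: 1/1 normal; order 6: 1/1 normal.
Total normal subgroups: 3.

3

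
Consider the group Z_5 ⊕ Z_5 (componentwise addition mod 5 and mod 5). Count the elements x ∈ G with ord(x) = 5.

24

An element (a,b) has order lcm(ord(a), ord(b)); count pairs with lcm equal to 5.
Enumerating gives 24 such elements.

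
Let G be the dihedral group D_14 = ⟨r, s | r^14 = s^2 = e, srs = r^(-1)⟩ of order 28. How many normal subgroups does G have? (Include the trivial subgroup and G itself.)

G has 28 subgroups. Checking conjugation-invariance by order — order 1: 1/1 normal; order 2: 1/15 normal; order 4: 0/7 normal; order 7: 1/1 normal; order 14: 3/3 normal; order 28: 1/1 normal.
Total normal subgroups: 7.

7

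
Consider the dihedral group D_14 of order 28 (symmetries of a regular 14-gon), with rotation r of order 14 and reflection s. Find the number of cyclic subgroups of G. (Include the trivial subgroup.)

A cyclic subgroup of order d is generated by each of its φ(d) elements of order d, so the cyclic subgroups of order d number (#elements of order d)/φ(d).
Cyclic subgroups by order — order 1: 1; order 2: 15; order 7: 1; order 14: 1.
Total: 18.

18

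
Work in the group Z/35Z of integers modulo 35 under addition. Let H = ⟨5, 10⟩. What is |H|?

|⟨5⟩| = 7 and |⟨10⟩| = 7, so |H| is a multiple of lcm(7, 7) = 7 and divides |G| = 35.
Closing under the operation: H = {0, 5, 10, 15, 20, 25, 30}, so |H| = 7.

7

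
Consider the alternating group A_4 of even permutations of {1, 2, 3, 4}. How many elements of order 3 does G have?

The elements of order 3 are: (2 3 4), (2 4 3), (1 2 3), (1 2 4), (1 3 2), (1 3 4), (1 4 2), (1 4 3).
That's 8.

8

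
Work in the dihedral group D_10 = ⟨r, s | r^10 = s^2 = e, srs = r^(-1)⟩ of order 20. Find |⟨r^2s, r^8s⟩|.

10

|⟨r^2s⟩| = 2 and |⟨r^8s⟩| = 2, so |H| is a multiple of lcm(2, 2) = 2 and divides |G| = 20.
Closing under the operation: H = {e, r^2, r^4, r^6, r^8, s, r^2s, r^4s, r^6s, r^8s}, so |H| = 10.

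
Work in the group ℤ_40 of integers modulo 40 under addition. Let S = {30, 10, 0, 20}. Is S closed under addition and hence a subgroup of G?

Yes

|S| = 4 divides |G| = 40, consistent with Lagrange.
S contains the identity, every element's inverse is in S, and S is closed under +: it is a subgroup.
In fact S = ⟨10⟩.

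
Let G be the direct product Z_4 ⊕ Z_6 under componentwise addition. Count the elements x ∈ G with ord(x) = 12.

8

An element (a,b) has order lcm(ord(a), ord(b)); count pairs with lcm equal to 12.
Enumerating gives 8 such elements.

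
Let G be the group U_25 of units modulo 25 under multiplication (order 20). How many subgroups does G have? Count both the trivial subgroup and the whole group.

6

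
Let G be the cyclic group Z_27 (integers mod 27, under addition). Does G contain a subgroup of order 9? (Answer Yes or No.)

Yes

9 | 27. A subgroup of order 9 is {0, 3, 6, 9, 12, 15, 18, 21, 24}.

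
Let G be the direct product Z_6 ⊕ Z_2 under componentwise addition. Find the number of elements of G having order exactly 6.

6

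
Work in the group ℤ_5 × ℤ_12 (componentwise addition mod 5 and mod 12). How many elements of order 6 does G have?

An element (a,b) has order lcm(ord(a), ord(b)); count pairs with lcm equal to 6.
Enumerating gives 2 such elements.

2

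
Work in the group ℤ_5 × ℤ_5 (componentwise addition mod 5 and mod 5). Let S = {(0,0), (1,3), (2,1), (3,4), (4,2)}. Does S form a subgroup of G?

Yes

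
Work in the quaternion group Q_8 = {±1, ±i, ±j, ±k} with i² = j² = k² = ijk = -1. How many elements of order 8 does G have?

No element of G has order 8 (even though 8 | 8).

0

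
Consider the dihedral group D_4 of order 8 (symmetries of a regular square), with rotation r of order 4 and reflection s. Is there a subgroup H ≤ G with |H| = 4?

Yes

4 | 8. A subgroup of order 4 is {e, r, r^2, r^3}.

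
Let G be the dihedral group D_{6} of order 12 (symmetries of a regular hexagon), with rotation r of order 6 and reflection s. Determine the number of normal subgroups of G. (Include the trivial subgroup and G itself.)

G has 16 subgroups. Checking conjugation-invariance by order — order 1: 1/1 normal; order 2: 1/7 normal; order 3: 1/1 normal; order 4: 0/3 normal; order 6: 3/3 normal; order 12: 1/1 normal.
Total normal subgroups: 7.

7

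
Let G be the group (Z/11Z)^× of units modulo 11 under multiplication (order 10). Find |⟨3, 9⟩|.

|⟨3⟩| = 5 and |⟨9⟩| = 5, so |H| is a multiple of lcm(5, 5) = 5 and divides |G| = 10.
Closing under the operation: H = {1, 3, 4, 5, 9}, so |H| = 5.

5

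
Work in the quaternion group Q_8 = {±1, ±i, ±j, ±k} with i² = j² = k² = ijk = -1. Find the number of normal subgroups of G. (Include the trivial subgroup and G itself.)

6

G has 6 subgroups. Checking conjugation-invariance by order — order 1: 1/1 normal; order 2: 1/1 normal; order 4: 3/3 normal; order 8: 1/1 normal.
Total normal subgroups: 6.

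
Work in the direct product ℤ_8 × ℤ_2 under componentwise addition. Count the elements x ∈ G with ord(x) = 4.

4

An element (a,b) has order lcm(ord(a), ord(b)); count pairs with lcm equal to 4.
Enumerating gives 4 such elements.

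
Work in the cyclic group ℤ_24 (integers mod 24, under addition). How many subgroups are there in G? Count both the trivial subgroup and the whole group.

8

Subgroups of the cyclic group ℤ_24 correspond bijectively to divisors of 24.
Divisors of 24: 1, 2, 3, 4, 6, 8, 12, 24.
So ℤ_24 has 8 subgroups.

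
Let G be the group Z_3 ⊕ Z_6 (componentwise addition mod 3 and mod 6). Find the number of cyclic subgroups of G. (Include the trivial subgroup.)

10

A cyclic subgroup of order d is generated by each of its φ(d) elements of order d, so the cyclic subgroups of order d number (#elements of order d)/φ(d).
Cyclic subgroups by order — order 1: 1; order 2: 1; order 3: 4; order 6: 4.
Total: 10.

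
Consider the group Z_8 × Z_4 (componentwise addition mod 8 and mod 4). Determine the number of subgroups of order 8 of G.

|G| = 32 and 8 | 32, so subgroups of order 8 are possible by Lagrange.
The subgroups of order 8 are: {(0,0), (0,1), (0,2), (0,3), (4,0), (4,1), (4,2), (4,3)}; {(0,0), (0,2), (2,0), (2,2), (4,0), (4,2), (6,0), (6,2)}; {(0,0), (0,2), (2,1), (2,3), (4,0), (4,2), (6,1), (6,3)}; {(0,0), (1,0), (2,0), (3,0), (4,0), (5,0), (6,0), (7,0)}; … (7 in all).
So G has 7 subgroups of order 8.

7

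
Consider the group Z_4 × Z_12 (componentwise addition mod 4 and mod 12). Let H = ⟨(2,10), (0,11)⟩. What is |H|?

24

|⟨(2,10)⟩| = 6 and |⟨(0,11)⟩| = 12, so |H| is a multiple of lcm(6, 12) = 12 and divides |G| = 48.
Closing under the operation: H = {(0,0), (0,1), (0,2), (0,3), (0,4), (0,5), (0,6), (0,7), (0,8), (0,9), (0,10), (0,11), (2,0), (2,1), (2,2), (2,3), (2,4), (2,5), (2,6), (2,7), (2,8), (2,9), (2,10), (2,11)}, so |H| = 24.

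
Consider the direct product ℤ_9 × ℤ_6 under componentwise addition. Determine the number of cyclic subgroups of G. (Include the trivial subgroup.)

Each element a generates a cyclic subgroup ⟨a⟩; distinct elements may generate the same one (a cyclic group of order d has φ(d) generators).
Cyclic subgroups by order — order 1: 1; order 2: 1; order 3: 4; order 6: 4; order 9: 3; order 18: 3.
Total: 16.

16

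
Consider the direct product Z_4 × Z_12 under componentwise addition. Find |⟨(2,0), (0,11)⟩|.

24

|⟨(2,0)⟩| = 2 and |⟨(0,11)⟩| = 12, so |H| is a multiple of lcm(2, 12) = 12 and divides |G| = 48.
Closing under the operation: H = {(0,0), (0,1), (0,2), (0,3), (0,4), (0,5), (0,6), (0,7), (0,8), (0,9), (0,10), (0,11), (2,0), (2,1), (2,2), (2,3), (2,4), (2,5), (2,6), (2,7), (2,8), (2,9), (2,10), (2,11)}, so |H| = 24.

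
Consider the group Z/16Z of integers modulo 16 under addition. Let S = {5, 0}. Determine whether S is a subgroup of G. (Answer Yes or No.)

No

5 ∈ S but its inverse 11 ∉ S, so S is not a subgroup.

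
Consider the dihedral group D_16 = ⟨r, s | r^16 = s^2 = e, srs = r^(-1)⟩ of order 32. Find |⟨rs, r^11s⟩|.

16

|⟨rs⟩| = 2 and |⟨r^11s⟩| = 2, so |H| is a multiple of lcm(2, 2) = 2 and divides |G| = 32.
Closing under the operation: H = {e, r^2, r^4, r^6, r^8, r^10, r^12, r^14, rs, r^3s, r^5s, r^7s, r^9s, r^11s, r^13s, r^15s}, so |H| = 16.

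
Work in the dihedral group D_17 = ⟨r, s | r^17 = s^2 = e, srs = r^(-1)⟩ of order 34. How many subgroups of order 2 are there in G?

17

|G| = 34 and 2 | 34, so subgroups of order 2 are possible by Lagrange.
The subgroups of order 2 are: {e, r^10s}; {e, r^11s}; {e, r^12s}; {e, r^13s}; … (17 in all).
So G has 17 subgroups of order 2.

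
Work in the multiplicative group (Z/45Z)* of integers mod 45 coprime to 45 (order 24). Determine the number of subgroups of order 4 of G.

|G| = 24 and 4 | 24, so subgroups of order 4 are possible by Lagrange.
The subgroups of order 4 are: {1, 8, 17, 19}; {1, 19, 26, 44}; {1, 19, 28, 37}.
So G has 3 subgroups of order 4.

3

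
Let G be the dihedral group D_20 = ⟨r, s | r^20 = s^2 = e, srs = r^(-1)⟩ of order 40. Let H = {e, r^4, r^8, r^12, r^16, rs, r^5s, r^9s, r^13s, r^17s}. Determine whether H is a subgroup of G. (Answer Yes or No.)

Yes

|H| = 10 divides |G| = 40, consistent with Lagrange.
H contains the identity, every element's inverse is in H, and H is closed under ·: it is a subgroup.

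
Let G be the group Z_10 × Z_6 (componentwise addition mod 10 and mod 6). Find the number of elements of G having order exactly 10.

An element (a,b) has order lcm(ord(a), ord(b)); count pairs with lcm equal to 10.
Enumerating gives 12 such elements.

12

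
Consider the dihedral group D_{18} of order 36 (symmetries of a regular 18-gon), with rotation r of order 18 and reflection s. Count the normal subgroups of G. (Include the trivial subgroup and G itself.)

9

G has 45 subgroups. Checking conjugation-invariance by order — order 1: 1/1 normal; order 2: 1/19 normal; order 3: 1/1 normal; order 4: 0/9 normal; order 6: 1/7 normal; order 9: 1/1 normal; order 12: 0/3 normal; order 18: 3/3 normal; order 36: 1/1 normal.
Total normal subgroups: 9.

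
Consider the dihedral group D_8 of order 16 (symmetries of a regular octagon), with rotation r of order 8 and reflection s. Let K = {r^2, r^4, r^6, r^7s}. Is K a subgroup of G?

No

The identity e ∉ K, so K is not a subgroup.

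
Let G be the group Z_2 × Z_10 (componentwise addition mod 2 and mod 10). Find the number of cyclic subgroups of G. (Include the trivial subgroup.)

8

Group the elements of G by the cyclic subgroup they generate; each cyclic subgroup of order d accounts for φ(d) elements.
Cyclic subgroups by order — order 1: 1; order 2: 3; order 5: 1; order 10: 3.
Total: 8.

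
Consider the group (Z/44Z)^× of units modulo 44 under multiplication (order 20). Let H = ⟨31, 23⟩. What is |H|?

10

|⟨31⟩| = 10 and |⟨23⟩| = 2, so |H| is a multiple of lcm(10, 2) = 10 and divides |G| = 20.
Closing under the operation: H = {1, 3, 5, 9, 15, 23, 25, 27, 31, 37}, so |H| = 10.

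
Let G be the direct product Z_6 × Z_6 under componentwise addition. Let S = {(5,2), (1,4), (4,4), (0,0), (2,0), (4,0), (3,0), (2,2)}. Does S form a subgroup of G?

|S| = 8 does not divide |G| = 36, so by Lagrange S is not a subgroup.

No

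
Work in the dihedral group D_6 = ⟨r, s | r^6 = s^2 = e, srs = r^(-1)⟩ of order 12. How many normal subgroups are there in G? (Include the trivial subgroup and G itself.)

7

G has 16 subgroups. Checking conjugation-invariance by order — order 1: 1/1 normal; order 2: 1/7 normal; order 3: 1/1 normal; order 4: 0/3 normal; order 6: 3/3 normal; order 12: 1/1 normal.
Total normal subgroups: 7.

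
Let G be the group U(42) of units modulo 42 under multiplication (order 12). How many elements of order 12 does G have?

0

No element of G has order 12 (even though 12 | 12).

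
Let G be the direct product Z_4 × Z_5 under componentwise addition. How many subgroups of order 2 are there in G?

1

|G| = 20 and 2 | 20, so subgroups of order 2 are possible by Lagrange.
The subgroups of order 2 are: {(0,0), (2,0)}.
So G has 1 subgroup of order 2.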